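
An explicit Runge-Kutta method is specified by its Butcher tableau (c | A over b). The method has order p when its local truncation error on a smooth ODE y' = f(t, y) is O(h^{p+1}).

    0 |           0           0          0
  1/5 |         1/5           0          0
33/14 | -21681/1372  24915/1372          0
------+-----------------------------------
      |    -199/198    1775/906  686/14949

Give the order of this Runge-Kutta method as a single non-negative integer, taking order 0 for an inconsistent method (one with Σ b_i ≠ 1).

b = (-199/198, 1775/906, 686/14949)
c = (0, 1/5, 33/14)
Ac = (0, 0, 4983/1372)
Σ b_i: (-199/198)·1 + 1775/906·1 + 686/14949·1 = 1 ✓
b·c: 1775/906·1/5 + 686/14949·33/14 = 1/2 ✓
b·c²: 1775/906·1/25 + 686/14949·1089/196 = 1/3 ✓
b·Ac: 686/14949·4983/1372 = 1/6 ✓; 3 stages ⇒ order 3.

3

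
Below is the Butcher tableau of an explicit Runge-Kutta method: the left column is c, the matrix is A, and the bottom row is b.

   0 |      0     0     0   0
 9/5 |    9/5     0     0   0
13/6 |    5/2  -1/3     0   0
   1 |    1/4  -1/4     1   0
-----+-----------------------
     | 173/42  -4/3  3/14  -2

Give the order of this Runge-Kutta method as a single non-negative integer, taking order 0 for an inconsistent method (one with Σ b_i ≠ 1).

1

b = (173/42, -4/3, 3/14, -2)
c = (0, 9/5, 13/6, 1)
Ac = (0, 0, -3/5, 103/60)
Σ b_i: 173/42·1 + (-4/3)·1 + 3/14·1 + (-2)·1 = 1 ✓
b·c: (-4/3)·9/5 + 3/14·13/6 + (-2)·1 = -551/140 ≠ 1/2 ⇒ order 1.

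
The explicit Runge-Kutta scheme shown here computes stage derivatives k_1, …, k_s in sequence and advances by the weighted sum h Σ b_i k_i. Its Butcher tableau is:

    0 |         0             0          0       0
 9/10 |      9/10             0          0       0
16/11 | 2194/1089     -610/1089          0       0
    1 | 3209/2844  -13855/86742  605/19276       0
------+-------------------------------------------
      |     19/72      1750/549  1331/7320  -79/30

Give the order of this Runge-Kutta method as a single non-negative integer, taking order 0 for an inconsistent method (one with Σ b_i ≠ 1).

4

b = (19/72, 1750/549, 1331/7320, -79/30)
c = (0, 9/10, 16/11, 1)
Ac = (0, 0, -61/121, -31/316)
Σ b_i: 19/72·1 + 1750/549·1 + 1331/7320·1 + (-79/30)·1 = 1 ✓
b·c: 1750/549·9/10 + 1331/7320·16/11 + (-79/30)·1 = 1/2 ✓
b·c²: 1750/549·81/100 + 1331/7320·256/121 + (-79/30)·1 = 1/3 ✓
b·Ac: 1331/7320·(-61/121) + (-79/30)·(-31/316) = 1/6 ✓
b·c³: 1750/549·729/1000 + 1331/7320·4096/1331 + (-79/30)·1 = 1/4 ✓
b·(c∘Ac): 1331/7320·(-976/1331) + (-79/30)·(-31/316) = 1/8 ✓
b·Ac²: 1331/7320·(-549/1210) + (-79/30)·(-199/3160) = 1/12 ✓
b·A²c: (-79/30)·(-5/316) = 1/24 ✓; 4 stages ⇒ order 4.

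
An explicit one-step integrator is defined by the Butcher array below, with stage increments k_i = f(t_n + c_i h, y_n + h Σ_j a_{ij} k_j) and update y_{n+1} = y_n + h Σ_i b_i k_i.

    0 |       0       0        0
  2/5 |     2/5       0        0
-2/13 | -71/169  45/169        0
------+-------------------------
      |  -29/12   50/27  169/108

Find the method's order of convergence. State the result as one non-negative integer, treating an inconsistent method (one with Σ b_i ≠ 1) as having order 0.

b = (-29/12, 50/27, 169/108)
c = (0, 2/5, -2/13)
Ac = (0, 0, 18/169)
Σ b_i: (-29/12)·1 + 50/27·1 + 169/108·1 = 1 ✓
b·c: 50/27·2/5 + 169/108·(-2/13) = 1/2 ✓
b·c²: 50/27·4/25 + 169/108·4/169 = 1/3 ✓
b·Ac: 169/108·18/169 = 1/6 ✓; 3 stages ⇒ order 3.

3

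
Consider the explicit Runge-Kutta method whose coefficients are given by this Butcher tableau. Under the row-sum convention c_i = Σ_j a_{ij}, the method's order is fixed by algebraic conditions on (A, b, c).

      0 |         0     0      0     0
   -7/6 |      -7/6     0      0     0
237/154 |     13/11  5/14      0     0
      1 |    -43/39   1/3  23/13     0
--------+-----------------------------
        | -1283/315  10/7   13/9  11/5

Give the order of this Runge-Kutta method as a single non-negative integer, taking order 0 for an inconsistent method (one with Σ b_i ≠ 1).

b = (-1283/315, 10/7, 13/9, 11/5)
c = (0, -7/6, 237/154, 1)
Ac = (0, 0, -5/12, 21026/9009)
Σ b_i: (-1283/315)·1 + 10/7·1 + 13/9·1 + 11/5·1 = 1 ✓
b·c: 10/7·(-7/6) + 13/9·237/154 + 11/5·1 = 6367/2310 ≠ 1/2 ⇒ order 1.

1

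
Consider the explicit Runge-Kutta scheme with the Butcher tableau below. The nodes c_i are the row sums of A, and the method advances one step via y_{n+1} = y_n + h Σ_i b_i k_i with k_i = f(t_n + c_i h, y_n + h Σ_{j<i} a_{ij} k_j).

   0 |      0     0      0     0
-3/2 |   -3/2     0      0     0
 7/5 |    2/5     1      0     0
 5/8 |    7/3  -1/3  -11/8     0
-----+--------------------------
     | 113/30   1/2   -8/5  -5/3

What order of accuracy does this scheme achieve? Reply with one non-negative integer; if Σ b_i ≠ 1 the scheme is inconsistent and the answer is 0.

1

b = (113/30, 1/2, -8/5, -5/3)
c = (0, -3/2, 7/5, 5/8)
Ac = (0, 0, -3/2, -57/40)
Σ b_i: 113/30·1 + 1/2·1 + (-8/5)·1 + (-5/3)·1 = 1 ✓
b·c: 1/2·(-3/2) + (-8/5)·7/5 + (-5/3)·5/8 = -2419/600 ≠ 1/2 ⇒ order 1.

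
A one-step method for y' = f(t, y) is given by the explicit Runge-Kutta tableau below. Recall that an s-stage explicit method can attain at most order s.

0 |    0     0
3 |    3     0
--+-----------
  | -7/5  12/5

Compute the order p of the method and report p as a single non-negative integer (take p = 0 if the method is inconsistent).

b = (-7/5, 12/5)
c = (0, 3)
Σ b_i: (-7/5)·1 + 12/5·1 = 1 ✓
b·c: 12/5·3 = 36/5 ≠ 1/2 ⇒ order 1.

1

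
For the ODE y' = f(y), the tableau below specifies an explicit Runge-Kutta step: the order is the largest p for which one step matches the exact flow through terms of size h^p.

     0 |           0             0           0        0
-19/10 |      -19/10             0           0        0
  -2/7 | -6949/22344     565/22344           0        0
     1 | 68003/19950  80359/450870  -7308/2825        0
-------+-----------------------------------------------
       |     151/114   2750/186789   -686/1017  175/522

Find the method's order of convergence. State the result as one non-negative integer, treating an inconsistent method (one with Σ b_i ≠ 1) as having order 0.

b = (151/114, 2750/186789, -686/1017, 175/522)
c = (0, -19/10, -2/7, 1)
Ac = (0, 0, -113/2352, 841/2100)
Σ b_i: 151/114·1 + 2750/186789·1 + (-686/1017)·1 + 175/522·1 = 1 ✓
b·c: 2750/186789·(-19/10) + (-686/1017)·(-2/7) + 175/522·1 = 1/2 ✓
b·c²: 2750/186789·361/100 + (-686/1017)·4/49 + 175/522·1 = 1/3 ✓
b·Ac: (-686/1017)·(-113/2352) + 175/522·841/2100 = 1/6 ✓
b·c³: 2750/186789·(-6859/1000) + (-686/1017)·(-8/343) + 175/522·1 = 1/4 ✓
b·(c∘Ac): (-686/1017)·113/8232 + 175/522·841/2100 = 1/8 ✓
b·Ac²: (-686/1017)·2147/23520 + 175/522·9077/21000 = 1/12 ✓
b·A²c: 175/522·87/700 = 1/24 ✓; 4 stages ⇒ order 4.

4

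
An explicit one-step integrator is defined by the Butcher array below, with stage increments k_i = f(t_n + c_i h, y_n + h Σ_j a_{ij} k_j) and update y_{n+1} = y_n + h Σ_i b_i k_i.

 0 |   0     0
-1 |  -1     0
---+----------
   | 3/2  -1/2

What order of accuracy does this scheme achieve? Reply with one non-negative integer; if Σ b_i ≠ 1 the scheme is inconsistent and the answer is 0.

2

b = (3/2, -1/2)
c = (0, -1)
Σ b_i: 3/2·1 + (-1/2)·1 = 1 ✓
b·c: (-1/2)·(-1) = 1/2 ✓; 2 stages ⇒ order 2.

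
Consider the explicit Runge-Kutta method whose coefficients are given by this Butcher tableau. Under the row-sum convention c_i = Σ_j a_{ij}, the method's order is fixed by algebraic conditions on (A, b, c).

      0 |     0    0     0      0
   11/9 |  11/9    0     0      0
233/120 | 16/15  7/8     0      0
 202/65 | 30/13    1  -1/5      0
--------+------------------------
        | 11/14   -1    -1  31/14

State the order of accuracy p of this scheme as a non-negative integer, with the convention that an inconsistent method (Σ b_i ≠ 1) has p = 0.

1

b = (11/14, -1, -1, 31/14)
c = (0, 11/9, 233/120, 202/65)
Ac = (0, 0, 77/72, 1501/1800)
Σ b_i: 11/14·1 + (-1)·1 + (-1)·1 + 31/14·1 = 1 ✓
b·c: (-1)·11/9 + (-1)·233/120 + 31/14·202/65 = 121783/32760 ≠ 1/2 ⇒ order 1.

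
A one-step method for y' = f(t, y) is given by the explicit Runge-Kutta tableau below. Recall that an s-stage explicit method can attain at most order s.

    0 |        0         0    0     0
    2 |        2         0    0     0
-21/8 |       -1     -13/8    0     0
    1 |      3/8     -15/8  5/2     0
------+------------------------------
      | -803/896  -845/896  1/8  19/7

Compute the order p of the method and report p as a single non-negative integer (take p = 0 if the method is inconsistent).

2

b = (-803/896, -845/896, 1/8, 19/7)
c = (0, 2, -21/8, 1)
Ac = (0, 0, -13/4, -165/16)
Σ b_i: (-803/896)·1 + (-845/896)·1 + 1/8·1 + 19/7·1 = 1 ✓
b·c: (-845/896)·2 + 1/8·(-21/8) + 19/7·1 = 1/2 ✓
b·c²: (-845/896)·4 + 1/8·441/64 + 19/7·1 = -705/3584 ≠ 1/3 ⇒ order 2.
b·Ac: 1/8·(-13/4) + 19/7·(-165/16) = -6361/224 ≠ 1/6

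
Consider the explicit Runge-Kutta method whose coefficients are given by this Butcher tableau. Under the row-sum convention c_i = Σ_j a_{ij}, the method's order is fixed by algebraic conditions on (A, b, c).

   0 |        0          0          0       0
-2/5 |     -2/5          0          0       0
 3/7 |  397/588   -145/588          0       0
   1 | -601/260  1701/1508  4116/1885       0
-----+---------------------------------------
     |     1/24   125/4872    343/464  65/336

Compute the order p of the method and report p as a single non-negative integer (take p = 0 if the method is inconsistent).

4

b = (1/24, 125/4872, 343/464, 65/336)
c = (0, -2/5, 3/7, 1)
Ac = (0, 0, 29/294, 63/130)
Σ b_i: 1/24·1 + 125/4872·1 + 343/464·1 + 65/336·1 = 1 ✓
b·c: 125/4872·(-2/5) + 343/464·3/7 + 65/336·1 = 1/2 ✓
b·c²: 125/4872·4/25 + 343/464·9/49 + 65/336·1 = 1/3 ✓
b·Ac: 343/464·29/294 + 65/336·63/130 = 1/6 ✓
b·c³: 125/4872·(-8/125) + 343/464·27/343 + 65/336·1 = 1/4 ✓
b·(c∘Ac): 343/464·29/686 + 65/336·63/130 = 1/8 ✓
b·Ac²: 343/464·(-29/735) + 65/336·189/325 = 1/12 ✓
b·A²c: 65/336·14/65 = 1/24 ✓; 4 stages ⇒ order 4.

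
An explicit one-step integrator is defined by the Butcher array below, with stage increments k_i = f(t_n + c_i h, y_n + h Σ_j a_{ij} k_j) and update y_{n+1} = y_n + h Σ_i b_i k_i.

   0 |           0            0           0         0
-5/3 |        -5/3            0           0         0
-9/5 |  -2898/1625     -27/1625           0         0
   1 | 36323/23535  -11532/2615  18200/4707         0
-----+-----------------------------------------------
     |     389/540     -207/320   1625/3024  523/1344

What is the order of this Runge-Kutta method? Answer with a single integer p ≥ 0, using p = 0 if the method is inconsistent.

b = (389/540, -207/320, 1625/3024, 523/1344)
c = (0, -5/3, -9/5, 1)
Ac = (0, 0, 9/325, 204/523)
Σ b_i: 389/540·1 + (-207/320)·1 + 1625/3024·1 + 523/1344·1 = 1 ✓
b·c: (-207/320)·(-5/3) + 1625/3024·(-9/5) + 523/1344·1 = 1/2 ✓
b·c²: (-207/320)·25/9 + 1625/3024·81/25 + 523/1344·1 = 1/3 ✓
b·Ac: 1625/3024·9/325 + 523/1344·204/523 = 1/6 ✓
b·c³: (-207/320)·(-125/27) + 1625/3024·(-729/125) + 523/1344·1 = 1/4 ✓
b·(c∘Ac): 1625/3024·(-81/1625) + 523/1344·204/523 = 1/8 ✓
b·Ac²: 1625/3024·(-3/65) + 523/1344·436/1569 = 1/12 ✓
b·A²c: 523/1344·56/523 = 1/24 ✓; 4 stages ⇒ order 4.

4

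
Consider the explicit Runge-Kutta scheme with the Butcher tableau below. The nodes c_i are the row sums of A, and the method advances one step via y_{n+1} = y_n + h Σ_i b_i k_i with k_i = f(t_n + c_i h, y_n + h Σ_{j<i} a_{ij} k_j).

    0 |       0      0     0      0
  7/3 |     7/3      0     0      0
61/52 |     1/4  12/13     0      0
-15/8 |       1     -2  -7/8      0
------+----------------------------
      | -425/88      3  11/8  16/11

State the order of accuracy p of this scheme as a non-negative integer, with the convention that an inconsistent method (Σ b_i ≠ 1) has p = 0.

1

b = (-425/88, 3, 11/8, 16/11)
c = (0, 7/3, 61/52, -15/8)
Ac = (0, 0, 28/13, -7105/1248)
Σ b_i: (-425/88)·1 + 3·1 + 11/8·1 + 16/11·1 = 1 ✓
b·c: 3·7/3 + 11/8·61/52 + 16/11·(-15/8) = 26933/4576 ≠ 1/2 ⇒ order 1.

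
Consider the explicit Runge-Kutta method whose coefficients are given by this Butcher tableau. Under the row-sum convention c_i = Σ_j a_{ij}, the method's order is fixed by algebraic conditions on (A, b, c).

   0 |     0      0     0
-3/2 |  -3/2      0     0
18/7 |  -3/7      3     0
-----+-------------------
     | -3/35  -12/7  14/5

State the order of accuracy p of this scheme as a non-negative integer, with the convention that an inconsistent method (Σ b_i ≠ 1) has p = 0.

1

b = (-3/35, -12/7, 14/5)
c = (0, -3/2, 18/7)
Ac = (0, 0, -9/2)
Σ b_i: (-3/35)·1 + (-12/7)·1 + 14/5·1 = 1 ✓
b·c: (-12/7)·(-3/2) + 14/5·18/7 = 342/35 ≠ 1/2 ⇒ order 1.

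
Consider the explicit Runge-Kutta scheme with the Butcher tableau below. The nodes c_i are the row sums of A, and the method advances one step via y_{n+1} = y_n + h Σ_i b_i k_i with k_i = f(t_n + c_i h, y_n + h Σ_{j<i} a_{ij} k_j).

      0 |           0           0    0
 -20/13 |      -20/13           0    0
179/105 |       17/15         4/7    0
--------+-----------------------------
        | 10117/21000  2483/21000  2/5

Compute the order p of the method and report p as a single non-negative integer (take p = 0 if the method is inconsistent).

b = (10117/21000, 2483/21000, 2/5)
c = (0, -20/13, 179/105)
Ac = (0, 0, -80/91)
Σ b_i: 10117/21000·1 + 2483/21000·1 + 2/5·1 = 1 ✓
b·c: 2483/21000·(-20/13) + 2/5·179/105 = 1/2 ✓
b·c²: 2483/21000·400/169 + 2/5·32041/11025 = 1033616/716625 ≠ 1/3 ⇒ order 2.
b·Ac: 2/5·(-80/91) = -32/91 ≠ 1/6

2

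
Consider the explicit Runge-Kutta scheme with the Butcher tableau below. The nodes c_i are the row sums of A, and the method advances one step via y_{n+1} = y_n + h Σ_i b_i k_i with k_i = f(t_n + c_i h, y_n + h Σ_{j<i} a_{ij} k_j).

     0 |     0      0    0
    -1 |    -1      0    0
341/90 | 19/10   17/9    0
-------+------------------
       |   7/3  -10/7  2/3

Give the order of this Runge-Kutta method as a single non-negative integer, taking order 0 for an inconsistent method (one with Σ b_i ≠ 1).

b = (7/3, -10/7, 2/3)
c = (0, -1, 341/90)
Ac = (0, 0, -17/9)
Σ b_i: 7/3·1 + (-10/7)·1 + 2/3·1 = 11/7 ≠ 1 ⇒ order 0.

0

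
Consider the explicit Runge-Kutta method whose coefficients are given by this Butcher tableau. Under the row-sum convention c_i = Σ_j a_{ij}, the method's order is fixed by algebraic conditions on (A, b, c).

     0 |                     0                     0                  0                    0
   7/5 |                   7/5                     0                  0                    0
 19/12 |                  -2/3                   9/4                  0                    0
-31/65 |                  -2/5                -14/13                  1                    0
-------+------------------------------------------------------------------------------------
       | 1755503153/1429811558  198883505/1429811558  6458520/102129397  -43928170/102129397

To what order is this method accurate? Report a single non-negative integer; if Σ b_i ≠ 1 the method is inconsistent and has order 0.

3

b = (1755503153/1429811558, 198883505/1429811558, 6458520/102129397, -43928170/102129397)
c = (0, 7/5, 19/12, -31/65)
Ac = (0, 0, 63/20, 59/780)
Σ b_i: 1755503153/1429811558·1 + 198883505/1429811558·1 + 6458520/102129397·1 + (-43928170/102129397)·1 = 1 ✓
b·c: 198883505/1429811558·7/5 + 6458520/102129397·19/12 + (-43928170/102129397)·(-31/65) = 1/2 ✓
b·c²: 198883505/1429811558·49/25 + 6458520/102129397·361/144 + (-43928170/102129397)·961/4225 = 1/3 ✓
b·Ac: 6458520/102129397·63/20 + (-43928170/102129397)·59/780 = 1/6 ✓
b·c³: 198883505/1429811558·343/125 + 6458520/102129397·6859/1728 + (-43928170/102129397)·(-29791/274625) = 1623548920379/2389827889800 ≠ 1/4 ⇒ order 3.
b·(c∘Ac): 6458520/102129397·399/80 + (-43928170/102129397)·(-1829/50700) = 506948626/1531940955 ≠ 1/8
b·Ac²: 6458520/102129397·441/100 + (-43928170/102129397)·18541/46800 = 3988375583/36766582920 ≠ 1/12
b·A²c: (-43928170/102129397)·63/20 = -276747471/204258794 ≠ 1/24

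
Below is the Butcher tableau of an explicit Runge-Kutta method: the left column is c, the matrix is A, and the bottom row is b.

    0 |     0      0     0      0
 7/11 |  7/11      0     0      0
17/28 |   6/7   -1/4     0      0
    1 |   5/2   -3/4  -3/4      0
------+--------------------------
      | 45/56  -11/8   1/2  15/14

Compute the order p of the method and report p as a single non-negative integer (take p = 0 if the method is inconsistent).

2

b = (45/56, -11/8, 1/2, 15/14)
c = (0, 7/11, 17/28, 1)
Ac = (0, 0, -7/44, -1149/1232)
Σ b_i: 45/56·1 + (-11/8)·1 + 1/2·1 + 15/14·1 = 1 ✓
b·c: (-11/8)·7/11 + 1/2·17/28 + 15/14·1 = 1/2 ✓
b·c²: (-11/8)·49/121 + 1/2·289/784 + 15/14·1 = 12055/17248 ≠ 1/3 ⇒ order 2.
b·Ac: 1/2·(-7/44) + 15/14·(-1149/1232) = -18607/17248 ≠ 1/6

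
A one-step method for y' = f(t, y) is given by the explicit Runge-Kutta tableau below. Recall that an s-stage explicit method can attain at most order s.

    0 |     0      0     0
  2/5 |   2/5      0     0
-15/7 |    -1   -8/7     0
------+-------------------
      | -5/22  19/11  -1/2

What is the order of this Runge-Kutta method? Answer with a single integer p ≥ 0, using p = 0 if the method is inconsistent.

1

b = (-5/22, 19/11, -1/2)
c = (0, 2/5, -15/7)
Ac = (0, 0, -16/35)
Σ b_i: (-5/22)·1 + 19/11·1 + (-1/2)·1 = 1 ✓
b·c: 19/11·2/5 + (-1/2)·(-15/7) = 1357/770 ≠ 1/2 ⇒ order 1.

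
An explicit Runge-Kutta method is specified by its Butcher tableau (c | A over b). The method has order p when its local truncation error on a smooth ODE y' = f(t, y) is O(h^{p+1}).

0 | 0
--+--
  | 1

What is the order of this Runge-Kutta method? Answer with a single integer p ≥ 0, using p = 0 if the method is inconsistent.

1

b = (1)
c = (0)
Σ b_i: 1·1 = 1 ✓; 1 stage ⇒ order 1.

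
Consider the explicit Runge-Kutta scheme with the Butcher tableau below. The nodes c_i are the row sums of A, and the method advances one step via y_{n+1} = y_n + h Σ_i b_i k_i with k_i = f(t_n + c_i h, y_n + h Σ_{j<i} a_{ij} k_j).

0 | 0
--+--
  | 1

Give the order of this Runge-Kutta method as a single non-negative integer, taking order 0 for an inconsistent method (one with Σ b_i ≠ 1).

b = (1)
c = (0)
Σ b_i: 1·1 = 1 ✓; 1 stage ⇒ order 1.

1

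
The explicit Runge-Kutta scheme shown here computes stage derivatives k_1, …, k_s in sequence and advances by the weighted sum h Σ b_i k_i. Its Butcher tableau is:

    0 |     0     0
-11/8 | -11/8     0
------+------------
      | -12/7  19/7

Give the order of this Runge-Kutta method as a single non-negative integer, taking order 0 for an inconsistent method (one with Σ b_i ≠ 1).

1

b = (-12/7, 19/7)
c = (0, -11/8)
Σ b_i: (-12/7)·1 + 19/7·1 = 1 ✓
b·c: 19/7·(-11/8) = -209/56 ≠ 1/2 ⇒ order 1.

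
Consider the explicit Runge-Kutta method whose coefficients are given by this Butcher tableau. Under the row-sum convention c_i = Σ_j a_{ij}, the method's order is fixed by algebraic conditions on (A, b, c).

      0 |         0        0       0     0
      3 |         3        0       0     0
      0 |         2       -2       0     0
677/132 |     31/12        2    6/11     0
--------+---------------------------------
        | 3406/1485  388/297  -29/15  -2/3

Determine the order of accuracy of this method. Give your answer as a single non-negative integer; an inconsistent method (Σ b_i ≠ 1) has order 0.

2

b = (3406/1485, 388/297, -29/15, -2/3)
c = (0, 3, 0, 677/132)
Ac = (0, 0, -6, 6)
Σ b_i: 3406/1485·1 + 388/297·1 + (-29/15)·1 + (-2/3)·1 = 1 ✓
b·c: 388/297·3 + (-2/3)·677/132 = 1/2 ✓
b·c²: 388/297·9 + (-2/3)·458329/17424 = -151033/26136 ≠ 1/3 ⇒ order 2.
b·Ac: (-29/15)·(-6) + (-2/3)·6 = 38/5 ≠ 1/6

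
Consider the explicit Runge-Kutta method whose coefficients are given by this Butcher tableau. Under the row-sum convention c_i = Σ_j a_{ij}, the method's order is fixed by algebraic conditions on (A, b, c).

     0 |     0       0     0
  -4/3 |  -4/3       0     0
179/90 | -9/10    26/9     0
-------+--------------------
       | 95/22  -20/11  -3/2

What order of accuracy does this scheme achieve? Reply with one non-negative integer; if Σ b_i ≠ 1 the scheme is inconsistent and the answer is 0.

b = (95/22, -20/11, -3/2)
c = (0, -4/3, 179/90)
Ac = (0, 0, -104/27)
Σ b_i: 95/22·1 + (-20/11)·1 + (-3/2)·1 = 1 ✓
b·c: (-20/11)·(-4/3) + (-3/2)·179/90 = -123/220 ≠ 1/2 ⇒ order 1.

1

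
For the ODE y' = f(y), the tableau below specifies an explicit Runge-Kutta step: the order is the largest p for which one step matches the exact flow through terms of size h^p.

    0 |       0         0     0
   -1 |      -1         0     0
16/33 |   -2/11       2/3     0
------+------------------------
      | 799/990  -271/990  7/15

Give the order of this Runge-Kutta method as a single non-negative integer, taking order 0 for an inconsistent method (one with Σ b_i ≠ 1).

b = (799/990, -271/990, 7/15)
c = (0, -1, 16/33)
Ac = (0, 0, -2/3)
Σ b_i: 799/990·1 + (-271/990)·1 + 7/15·1 = 1 ✓
b·c: (-271/990)·(-1) + 7/15·16/33 = 1/2 ✓
b·c²: (-271/990)·1 + 7/15·256/1089 = -5359/32670 ≠ 1/3 ⇒ order 2.
b·Ac: 7/15·(-2/3) = -14/45 ≠ 1/6

2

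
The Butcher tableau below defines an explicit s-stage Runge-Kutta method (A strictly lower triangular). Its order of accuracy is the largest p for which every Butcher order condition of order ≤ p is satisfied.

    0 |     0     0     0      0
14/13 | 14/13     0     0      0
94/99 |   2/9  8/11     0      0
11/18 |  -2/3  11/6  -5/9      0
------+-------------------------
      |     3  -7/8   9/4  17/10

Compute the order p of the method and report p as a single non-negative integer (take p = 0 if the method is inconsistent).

b = (3, -7/8, 9/4, 17/10)
c = (0, 14/13, 94/99, 11/18)
Ac = (0, 0, 112/143, 16759/11583)
Σ b_i: 3·1 + (-7/8)·1 + 9/4·1 + 17/10·1 = 243/40 ≠ 1 ⇒ order 0.

0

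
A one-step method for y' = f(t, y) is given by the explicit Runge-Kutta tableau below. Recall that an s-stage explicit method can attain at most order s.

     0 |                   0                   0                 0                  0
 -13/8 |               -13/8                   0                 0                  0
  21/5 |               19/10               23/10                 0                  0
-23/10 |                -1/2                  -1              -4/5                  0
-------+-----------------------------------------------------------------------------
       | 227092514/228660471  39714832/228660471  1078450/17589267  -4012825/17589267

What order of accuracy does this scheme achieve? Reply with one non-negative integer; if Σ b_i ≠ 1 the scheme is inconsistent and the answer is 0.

b = (227092514/228660471, 39714832/228660471, 1078450/17589267, -4012825/17589267)
c = (0, -13/8, 21/5, -23/10)
Ac = (0, 0, -299/80, -347/200)
Σ b_i: 227092514/228660471·1 + 39714832/228660471·1 + 1078450/17589267·1 + (-4012825/17589267)·1 = 1 ✓
b·c: 39714832/228660471·(-13/8) + 1078450/17589267·21/5 + (-4012825/17589267)·(-23/10) = 1/2 ✓
b·c²: 39714832/228660471·169/64 + 1078450/17589267·441/25 + (-4012825/17589267)·529/100 = 1/3 ✓
b·Ac: 1078450/17589267·(-299/80) + (-4012825/17589267)·(-347/200) = 1/6 ✓
b·c³: 39714832/228660471·(-2197/512) + 1078450/17589267·9261/125 + (-4012825/17589267)·(-12167/1000) = 1233229313/187618848 ≠ 1/4 ⇒ order 3.
b·(c∘Ac): 1078450/17589267·(-6279/400) + (-4012825/17589267)·7981/2000 = -2635371763/1407141360 ≠ 1/8
b·Ac²: 1078450/17589267·3887/640 + (-4012825/17589267)·(-134021/8000) = 1967340029/469047120 ≠ 1/12
b·A²c: (-4012825/17589267)·299/100 = -47993387/70357068 ≠ 1/24

3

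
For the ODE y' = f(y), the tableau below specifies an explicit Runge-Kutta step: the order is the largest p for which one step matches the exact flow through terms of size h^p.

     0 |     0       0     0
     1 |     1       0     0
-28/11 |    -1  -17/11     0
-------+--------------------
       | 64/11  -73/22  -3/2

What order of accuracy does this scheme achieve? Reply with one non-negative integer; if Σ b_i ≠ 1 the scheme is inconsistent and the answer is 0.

b = (64/11, -73/22, -3/2)
c = (0, 1, -28/11)
Ac = (0, 0, -17/11)
Σ b_i: 64/11·1 + (-73/22)·1 + (-3/2)·1 = 1 ✓
b·c: (-73/22)·1 + (-3/2)·(-28/11) = 1/2 ✓
b·c²: (-73/22)·1 + (-3/2)·784/121 = -3155/242 ≠ 1/3 ⇒ order 2.
b·Ac: (-3/2)·(-17/11) = 51/22 ≠ 1/6

2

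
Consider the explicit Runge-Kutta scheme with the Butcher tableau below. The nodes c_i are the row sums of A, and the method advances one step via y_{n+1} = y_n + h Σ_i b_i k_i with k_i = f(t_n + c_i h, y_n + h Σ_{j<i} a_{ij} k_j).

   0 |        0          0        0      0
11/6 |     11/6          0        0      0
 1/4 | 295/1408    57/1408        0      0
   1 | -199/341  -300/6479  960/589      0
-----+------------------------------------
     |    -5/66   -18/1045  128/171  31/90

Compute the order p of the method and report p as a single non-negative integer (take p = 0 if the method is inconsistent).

b = (-5/66, -18/1045, 128/171, 31/90)
c = (0, 11/6, 1/4, 1)
Ac = (0, 0, 19/256, 10/31)
Σ b_i: (-5/66)·1 + (-18/1045)·1 + 128/171·1 + 31/90·1 = 1 ✓
b·c: (-18/1045)·11/6 + 128/171·1/4 + 31/90·1 = 1/2 ✓
b·c²: (-18/1045)·121/36 + 128/171·1/16 + 31/90·1 = 1/3 ✓
b·Ac: 128/171·19/256 + 31/90·10/31 = 1/6 ✓
b·c³: (-18/1045)·1331/216 + 128/171·1/64 + 31/90·1 = 1/4 ✓
b·(c∘Ac): 128/171·19/1024 + 31/90·10/31 = 1/8 ✓
b·Ac²: 128/171·209/1536 + 31/90·(-5/93) = 1/12 ✓
b·A²c: 31/90·15/124 = 1/24 ✓; 4 stages ⇒ order 4.

4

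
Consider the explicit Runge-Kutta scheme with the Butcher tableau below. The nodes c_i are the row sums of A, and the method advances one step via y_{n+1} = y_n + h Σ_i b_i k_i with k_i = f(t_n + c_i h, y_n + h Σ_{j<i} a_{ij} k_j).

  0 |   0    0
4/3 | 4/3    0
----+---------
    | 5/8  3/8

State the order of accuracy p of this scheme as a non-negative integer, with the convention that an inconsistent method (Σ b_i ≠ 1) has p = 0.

b = (5/8, 3/8)
c = (0, 4/3)
Σ b_i: 5/8·1 + 3/8·1 = 1 ✓
b·c: 3/8·4/3 = 1/2 ✓; 2 stages ⇒ order 2.

2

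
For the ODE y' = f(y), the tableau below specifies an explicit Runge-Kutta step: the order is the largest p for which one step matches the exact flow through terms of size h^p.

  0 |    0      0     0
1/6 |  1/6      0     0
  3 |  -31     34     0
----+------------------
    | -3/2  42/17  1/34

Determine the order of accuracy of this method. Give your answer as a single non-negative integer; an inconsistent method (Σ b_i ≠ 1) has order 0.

3

b = (-3/2, 42/17, 1/34)
c = (0, 1/6, 3)
Ac = (0, 0, 17/3)
Σ b_i: (-3/2)·1 + 42/17·1 + 1/34·1 = 1 ✓
b·c: 42/17·1/6 + 1/34·3 = 1/2 ✓
b·c²: 42/17·1/36 + 1/34·9 = 1/3 ✓
b·Ac: 1/34·17/3 = 1/6 ✓; 3 stages ⇒ order 3.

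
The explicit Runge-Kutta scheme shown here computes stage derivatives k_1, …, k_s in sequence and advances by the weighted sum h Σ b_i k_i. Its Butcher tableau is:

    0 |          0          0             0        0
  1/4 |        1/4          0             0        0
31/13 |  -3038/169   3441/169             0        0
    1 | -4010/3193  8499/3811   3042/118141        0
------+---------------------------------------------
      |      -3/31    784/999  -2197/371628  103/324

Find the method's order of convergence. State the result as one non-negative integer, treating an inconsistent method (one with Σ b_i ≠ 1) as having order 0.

b = (-3/31, 784/999, -2197/371628, 103/324)
c = (0, 1/4, 31/13, 1)
Ac = (0, 0, 3441/676, 255/412)
Σ b_i: (-3/31)·1 + 784/999·1 + (-2197/371628)·1 + 103/324·1 = 1 ✓
b·c: 784/999·1/4 + (-2197/371628)·31/13 + 103/324·1 = 1/2 ✓
b·c²: 784/999·1/16 + (-2197/371628)·961/169 + 103/324·1 = 1/3 ✓
b·Ac: (-2197/371628)·3441/676 + 103/324·255/412 = 1/6 ✓
b·c³: 784/999·1/64 + (-2197/371628)·29791/2197 + 103/324·1 = 1/4 ✓
b·(c∘Ac): (-2197/371628)·106671/8788 + 103/324·255/412 = 1/8 ✓
b·Ac²: (-2197/371628)·3441/2704 + 103/324·471/1648 = 1/12 ✓
b·A²c: 103/324·27/206 = 1/24 ✓; 4 stages ⇒ order 4.

4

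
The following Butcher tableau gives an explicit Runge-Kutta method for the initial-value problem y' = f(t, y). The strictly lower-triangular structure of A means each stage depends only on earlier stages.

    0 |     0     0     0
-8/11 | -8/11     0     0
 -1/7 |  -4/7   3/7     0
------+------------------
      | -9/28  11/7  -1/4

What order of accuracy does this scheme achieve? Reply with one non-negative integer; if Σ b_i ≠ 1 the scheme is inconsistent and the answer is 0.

b = (-9/28, 11/7, -1/4)
c = (0, -8/11, -1/7)
Ac = (0, 0, -24/77)
Σ b_i: (-9/28)·1 + 11/7·1 + (-1/4)·1 = 1 ✓
b·c: 11/7·(-8/11) + (-1/4)·(-1/7) = -31/28 ≠ 1/2 ⇒ order 1.

1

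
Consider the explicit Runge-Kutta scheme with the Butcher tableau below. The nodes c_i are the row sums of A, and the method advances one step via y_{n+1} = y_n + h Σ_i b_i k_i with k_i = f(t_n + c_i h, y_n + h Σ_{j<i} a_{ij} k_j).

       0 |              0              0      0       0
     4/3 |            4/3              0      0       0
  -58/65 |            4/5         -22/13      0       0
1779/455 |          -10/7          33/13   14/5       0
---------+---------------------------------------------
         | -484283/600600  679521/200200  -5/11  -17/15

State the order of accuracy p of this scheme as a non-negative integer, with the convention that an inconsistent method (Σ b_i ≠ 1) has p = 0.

b = (-484283/600600, 679521/200200, -5/11, -17/15)
c = (0, 4/3, -58/65, 1779/455)
Ac = (0, 0, -88/39, 288/325)
Σ b_i: (-484283/600600)·1 + 679521/200200·1 + (-5/11)·1 + (-17/15)·1 = 1 ✓
b·c: 679521/200200·4/3 + (-5/11)·(-58/65) + (-17/15)·1779/455 = 1/2 ✓
b·c²: 679521/200200·16/9 + (-5/11)·3364/4225 + (-17/15)·3164841/207025 = -398066597/34159125 ≠ 1/3 ⇒ order 2.
b·Ac: (-5/11)·(-88/39) + (-17/15)·288/325 = 8/375 ≠ 1/6

2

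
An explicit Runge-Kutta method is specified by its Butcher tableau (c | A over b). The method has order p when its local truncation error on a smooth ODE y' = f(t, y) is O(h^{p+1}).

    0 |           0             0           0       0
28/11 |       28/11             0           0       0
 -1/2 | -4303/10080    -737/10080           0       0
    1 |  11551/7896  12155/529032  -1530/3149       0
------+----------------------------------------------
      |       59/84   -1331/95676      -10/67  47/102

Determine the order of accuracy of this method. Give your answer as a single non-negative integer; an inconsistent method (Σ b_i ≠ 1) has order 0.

b = (59/84, -1331/95676, -10/67, 47/102)
c = (0, 28/11, -1/2, 1)
Ac = (0, 0, -67/360, 85/282)
Σ b_i: 59/84·1 + (-1331/95676)·1 + (-10/67)·1 + 47/102·1 = 1 ✓
b·c: (-1331/95676)·28/11 + (-10/67)·(-1/2) + 47/102·1 = 1/2 ✓
b·c²: (-1331/95676)·784/121 + (-10/67)·1/4 + 47/102·1 = 1/3 ✓
b·Ac: (-10/67)·(-67/360) + 47/102·85/282 = 1/6 ✓
b·c³: (-1331/95676)·21952/1331 + (-10/67)·(-1/8) + 47/102·1 = 1/4 ✓
b·(c∘Ac): (-10/67)·67/720 + 47/102·85/282 = 1/8 ✓
b·Ac²: (-10/67)·(-469/990) + 47/102·85/3102 = 1/12 ✓
b·A²c: 47/102·17/188 = 1/24 ✓; 4 stages ⇒ order 4.

4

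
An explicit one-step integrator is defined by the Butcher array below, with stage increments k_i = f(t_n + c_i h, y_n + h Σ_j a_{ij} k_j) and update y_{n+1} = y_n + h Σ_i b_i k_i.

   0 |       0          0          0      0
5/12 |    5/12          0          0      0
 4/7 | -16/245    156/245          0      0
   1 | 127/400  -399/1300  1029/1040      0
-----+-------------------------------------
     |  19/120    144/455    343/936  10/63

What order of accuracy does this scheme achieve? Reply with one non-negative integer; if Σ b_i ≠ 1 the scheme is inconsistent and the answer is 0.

4

b = (19/120, 144/455, 343/936, 10/63)
c = (0, 5/12, 4/7, 1)
Ac = (0, 0, 13/49, 7/16)
Σ b_i: 19/120·1 + 144/455·1 + 343/936·1 + 10/63·1 = 1 ✓
b·c: 144/455·5/12 + 343/936·4/7 + 10/63·1 = 1/2 ✓
b·c²: 144/455·25/144 + 343/936·16/49 + 10/63·1 = 1/3 ✓
b·Ac: 343/936·13/49 + 10/63·7/16 = 1/6 ✓
b·c³: 144/455·125/1728 + 343/936·64/343 + 10/63·1 = 1/4 ✓
b·(c∘Ac): 343/936·52/343 + 10/63·7/16 = 1/8 ✓
b·Ac²: 343/936·65/588 + 10/63·259/960 = 1/12 ✓
b·A²c: 10/63·21/80 = 1/24 ✓; 4 stages ⇒ order 4.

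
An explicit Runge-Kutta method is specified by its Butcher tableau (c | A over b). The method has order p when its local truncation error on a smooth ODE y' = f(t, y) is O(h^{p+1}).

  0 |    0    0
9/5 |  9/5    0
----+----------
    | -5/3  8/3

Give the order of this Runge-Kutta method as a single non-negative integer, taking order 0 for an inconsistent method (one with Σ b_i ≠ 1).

b = (-5/3, 8/3)
c = (0, 9/5)
Σ b_i: (-5/3)·1 + 8/3·1 = 1 ✓
b·c: 8/3·9/5 = 24/5 ≠ 1/2 ⇒ order 1.

1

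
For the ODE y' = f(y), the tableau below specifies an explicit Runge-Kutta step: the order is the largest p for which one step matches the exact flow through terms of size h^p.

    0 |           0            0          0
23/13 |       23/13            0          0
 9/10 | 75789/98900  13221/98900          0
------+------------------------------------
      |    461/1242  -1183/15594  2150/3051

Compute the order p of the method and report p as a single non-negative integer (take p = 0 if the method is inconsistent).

3

b = (461/1242, -1183/15594, 2150/3051)
c = (0, 23/13, 9/10)
Ac = (0, 0, 1017/4300)
Σ b_i: 461/1242·1 + (-1183/15594)·1 + 2150/3051·1 = 1 ✓
b·c: (-1183/15594)·23/13 + 2150/3051·9/10 = 1/2 ✓
b·c²: (-1183/15594)·529/169 + 2150/3051·81/100 = 1/3 ✓
b·Ac: 2150/3051·1017/4300 = 1/6 ✓; 3 stages ⇒ order 3.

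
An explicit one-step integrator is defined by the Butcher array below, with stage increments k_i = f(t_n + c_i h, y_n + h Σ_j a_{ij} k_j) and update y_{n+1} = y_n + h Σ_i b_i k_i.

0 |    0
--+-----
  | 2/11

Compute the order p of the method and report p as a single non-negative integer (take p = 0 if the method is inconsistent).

b = (2/11)
c = (0)
Σ b_i: 2/11·1 = 2/11 ≠ 1 ⇒ order 0.

0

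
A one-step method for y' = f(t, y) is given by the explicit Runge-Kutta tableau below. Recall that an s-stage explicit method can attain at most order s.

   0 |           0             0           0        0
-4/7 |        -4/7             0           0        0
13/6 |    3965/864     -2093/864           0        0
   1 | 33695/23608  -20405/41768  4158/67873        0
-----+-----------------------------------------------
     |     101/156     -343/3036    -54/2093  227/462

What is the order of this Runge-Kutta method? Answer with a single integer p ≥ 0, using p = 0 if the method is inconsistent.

b = (101/156, -343/3036, -54/2093, 227/462)
c = (0, -4/7, 13/6, 1)
Ac = (0, 0, 299/216, 187/454)
Σ b_i: 101/156·1 + (-343/3036)·1 + (-54/2093)·1 + 227/462·1 = 1 ✓
b·c: (-343/3036)·(-4/7) + (-54/2093)·13/6 + 227/462·1 = 1/2 ✓
b·c²: (-343/3036)·16/49 + (-54/2093)·169/36 + 227/462·1 = 1/3 ✓
b·Ac: (-54/2093)·299/216 + 227/462·187/454 = 1/6 ✓
b·c³: (-343/3036)·(-64/343) + (-54/2093)·2197/216 + 227/462·1 = 1/4 ✓
b·(c∘Ac): (-54/2093)·3887/1296 + 227/462·187/454 = 1/8 ✓
b·Ac²: (-54/2093)·(-299/378) + 227/462·407/3178 = 1/12 ✓
b·A²c: 227/462·77/908 = 1/24 ✓; 4 stages ⇒ order 4.

4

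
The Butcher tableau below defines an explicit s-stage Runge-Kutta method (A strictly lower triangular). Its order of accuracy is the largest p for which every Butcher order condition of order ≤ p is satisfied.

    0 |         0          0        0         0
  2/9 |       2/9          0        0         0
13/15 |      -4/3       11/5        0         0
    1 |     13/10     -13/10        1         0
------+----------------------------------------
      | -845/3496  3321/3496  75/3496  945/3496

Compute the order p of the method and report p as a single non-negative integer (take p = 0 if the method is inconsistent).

b = (-845/3496, 3321/3496, 75/3496, 945/3496)
c = (0, 2/9, 13/15, 1)
Ac = (0, 0, 22/45, 26/45)
Σ b_i: (-845/3496)·1 + 3321/3496·1 + 75/3496·1 + 945/3496·1 = 1 ✓
b·c: 3321/3496·2/9 + 75/3496·13/15 + 945/3496·1 = 1/2 ✓
b·c²: 3321/3496·4/81 + 75/3496·169/225 + 945/3496·1 = 1/3 ✓
b·Ac: 75/3496·22/45 + 945/3496·26/45 = 1/6 ✓
b·c³: 3321/3496·8/729 + 75/3496·2197/3375 + 945/3496·1 = 7727/26220 ≠ 1/4 ⇒ order 3.
b·(c∘Ac): 75/3496·286/675 + 945/3496·26/45 = 650/3933 ≠ 1/8
b·Ac²: 75/3496·44/405 + 945/3496·1391/2025 = 88733/471960 ≠ 1/12
b·A²c: 945/3496·22/45 = 231/1748 ≠ 1/24

3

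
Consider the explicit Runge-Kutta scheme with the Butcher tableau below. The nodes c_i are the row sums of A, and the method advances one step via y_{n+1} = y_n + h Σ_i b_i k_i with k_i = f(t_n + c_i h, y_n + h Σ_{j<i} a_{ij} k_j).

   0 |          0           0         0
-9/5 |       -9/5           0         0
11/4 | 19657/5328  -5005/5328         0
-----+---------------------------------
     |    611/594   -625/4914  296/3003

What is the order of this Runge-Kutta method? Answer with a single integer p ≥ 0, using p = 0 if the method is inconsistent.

3

b = (611/594, -625/4914, 296/3003)
c = (0, -9/5, 11/4)
Ac = (0, 0, 1001/592)
Σ b_i: 611/594·1 + (-625/4914)·1 + 296/3003·1 = 1 ✓
b·c: (-625/4914)·(-9/5) + 296/3003·11/4 = 1/2 ✓
b·c²: (-625/4914)·81/25 + 296/3003·121/16 = 1/3 ✓
b·Ac: 296/3003·1001/592 = 1/6 ✓; 3 stages ⇒ order 3.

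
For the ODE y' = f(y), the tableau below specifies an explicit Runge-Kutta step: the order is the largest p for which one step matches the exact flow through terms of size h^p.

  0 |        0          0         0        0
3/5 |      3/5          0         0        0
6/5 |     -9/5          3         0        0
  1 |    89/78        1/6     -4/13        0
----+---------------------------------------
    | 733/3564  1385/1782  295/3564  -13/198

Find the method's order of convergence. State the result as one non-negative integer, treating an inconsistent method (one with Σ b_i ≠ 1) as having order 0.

3

b = (733/3564, 1385/1782, 295/3564, -13/198)
c = (0, 3/5, 6/5, 1)
Ac = (0, 0, 9/5, -7/26)
Σ b_i: 733/3564·1 + 1385/1782·1 + 295/3564·1 + (-13/198)·1 = 1 ✓
b·c: 1385/1782·3/5 + 295/3564·6/5 + (-13/198)·1 = 1/2 ✓
b·c²: 1385/1782·9/25 + 295/3564·36/25 + (-13/198)·1 = 1/3 ✓
b·Ac: 295/3564·9/5 + (-13/198)·(-7/26) = 1/6 ✓
b·c³: 1385/1782·27/125 + 295/3564·216/125 + (-13/198)·1 = 607/2475 ≠ 1/4 ⇒ order 3.
b·(c∘Ac): 295/3564·54/25 + (-13/198)·(-7/26) = 389/1980 ≠ 1/8
b·Ac²: 295/3564·27/25 + (-13/198)·(-249/650) = 63/550 ≠ 1/12
b·A²c: (-13/198)·(-36/65) = 2/55 ≠ 1/24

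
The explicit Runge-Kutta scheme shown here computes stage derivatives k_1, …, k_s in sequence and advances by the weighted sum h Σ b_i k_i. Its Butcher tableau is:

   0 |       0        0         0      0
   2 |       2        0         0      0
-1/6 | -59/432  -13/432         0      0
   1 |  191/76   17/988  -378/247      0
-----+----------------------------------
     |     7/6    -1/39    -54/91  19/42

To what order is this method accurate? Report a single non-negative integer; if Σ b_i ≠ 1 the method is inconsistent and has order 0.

4

b = (7/6, -1/39, -54/91, 19/42)
c = (0, 2, -1/6, 1)
Ac = (0, 0, -13/216, 11/38)
Σ b_i: 7/6·1 + (-1/39)·1 + (-54/91)·1 + 19/42·1 = 1 ✓
b·c: (-1/39)·2 + (-54/91)·(-1/6) + 19/42·1 = 1/2 ✓
b·c²: (-1/39)·4 + (-54/91)·1/36 + 19/42·1 = 1/3 ✓
b·Ac: (-54/91)·(-13/216) + 19/42·11/38 = 1/6 ✓
b·c³: (-1/39)·8 + (-54/91)·(-1/216) + 19/42·1 = 1/4 ✓
b·(c∘Ac): (-54/91)·13/1296 + 19/42·11/38 = 1/8 ✓
b·Ac²: (-54/91)·(-13/108) + 19/42·1/38 = 1/12 ✓
b·A²c: 19/42·7/76 = 1/24 ✓; 4 stages ⇒ order 4.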